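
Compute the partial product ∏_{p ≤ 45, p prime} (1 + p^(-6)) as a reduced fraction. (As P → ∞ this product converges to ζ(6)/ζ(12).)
∏ = 1359712698137872510059489328104656331148295030771712937358491632747920000/1336862024495300077504819810119357413472366273194284637902602168232026717

The primes p ≤ 45 are [2, 3, 5, 7, 11, 13, 17, 19, 23, 29, 31, 37, 41, 43]. For each, (1 + 1/p^6) = (p^6 + 1)/p^6. Multiplying these fractions over p ∈ [2, 3, 5, 7, 11, 13, 17, 19, 23, 29, 31, 37, 41, 43] gives 1359712698137872510059489328104656331148295030771712937358491632747920000/1336862024495300077504819810119357413472366273194284637902602168232026717. (In the limit P → ∞ this tends to ζ(6)/ζ(12).)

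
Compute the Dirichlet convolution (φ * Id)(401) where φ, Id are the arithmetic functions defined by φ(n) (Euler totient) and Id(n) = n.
(φ * Id)(401) = 801

Divisors of 401: [1, 401]. For each d | 401:
  d = 1: φ(1) · Id(401/1) = 1 · 401 = 401
  d = 401: φ(401) · Id(401/401) = 400 · 1 = 400
Summing: (φ * Id)(401) = 401 + 400 = 801.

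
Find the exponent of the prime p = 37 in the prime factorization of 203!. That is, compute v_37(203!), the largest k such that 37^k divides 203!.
v_37(203!) = 5

Legendre's formula: v_p(n!) = Σ_{k ≥ 1} ⌊n / p^k⌋. For p = 37, n = 203, the terms are:
  ⌊203/37^1⌋ = ⌊203/37⌋ = 5
(the next term ⌊203/37^2⌋ = 0, terminating the sum). Summing: v_37(203!) = 5 = 5.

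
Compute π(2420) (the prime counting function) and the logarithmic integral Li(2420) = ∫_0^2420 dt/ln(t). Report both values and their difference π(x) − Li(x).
π(2420) = 359;  Li(2420) ≈ 369.36;  π(x) − Li(x) ≈ -10.36.

Direct count of primes ≤ 2420 gives π(2420) = 359. Numerical evaluation of the logarithmic integral gives Li(2420) ≈ 369.36. The difference π(x) − Li(x) ≈ -10.36 is typically negative for small/moderate x (Li(x) overestimates), though Littlewood's theorem shows this sign changes infinitely often.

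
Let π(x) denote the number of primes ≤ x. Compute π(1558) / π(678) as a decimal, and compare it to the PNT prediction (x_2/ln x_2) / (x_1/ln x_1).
π(1558)/π(678) = 245/123 ≈ 1.9919;  PNT prediction ≈ 2.0379.

π(678) = 123 and π(1558) = 245, so π(1558)/π(678) ≈ 1.9919. The PNT-predicted ratio is (1558/ln(1558)) / (678/ln(678)) ≈ 2.0379. The two agree to within a few percent, as expected.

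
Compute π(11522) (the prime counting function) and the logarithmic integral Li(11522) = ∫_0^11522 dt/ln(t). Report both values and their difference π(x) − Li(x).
π(11522) = 1389;  Li(11522) ≈ 1410.10;  π(x) − Li(x) ≈ -21.10.

Direct count of primes ≤ 11522 gives π(11522) = 1389. Numerical evaluation of the logarithmic integral gives Li(11522) ≈ 1410.10. The difference π(x) − Li(x) ≈ -21.10 is typically negative for small/moderate x (Li(x) overestimates), though Littlewood's theorem shows this sign changes infinitely often.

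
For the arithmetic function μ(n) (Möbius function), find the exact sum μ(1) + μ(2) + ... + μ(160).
Σ_{n ≤ 160} μ(n) = 0

Compute μ(n) for each 1 ≤ n ≤ 160: μ(1) = 1, μ(2) = -1, μ(3) = -1, μ(4) = 0, μ(5) = -1, μ(6) = 1, μ(7) = -1, μ(8) = 0, μ(9) = 0, μ(10) = 1, μ(11) = -1, μ(12) = 0, μ(13) = -1, μ(14) = 1, μ(15) = 1, μ(16) = 0, μ(17) = -1, μ(18) = 0, μ(19) = -1, μ(20) = 0, μ(21) = 1, μ(22) = 1, μ(23) = -1, μ(24) = 0, μ(25) = 0, μ(26) = 1, μ(27) = 0, μ(28) = 0, μ(29) = -1, μ(30) = -1, μ(31) = -1, μ(32) = 0, μ(33) = 1, μ(34) = 1, μ(35) = 1, μ(36) = 0, μ(37) = -1, μ(38) = 1, μ(39) = 1, μ(40) = 0, μ(41) = -1, μ(42) = -1, μ(43) = -1, μ(44) = 0, μ(45) = 0, μ(46) = 1, μ(47) = -1, μ(48) = 0, μ(49) = 0, μ(50) = 0, μ(51) = 1, μ(52) = 0, μ(53) = -1, μ(54) = 0, μ(55) = 1, μ(56) = 0, μ(57) = 1, μ(58) = 1, μ(59) = -1, μ(60) = 0, μ(61) = -1, μ(62) = 1, μ(63) = 0, μ(64) = 0, μ(65) = 1, μ(66) = -1, μ(67) = -1, μ(68) = 0, μ(69) = 1, μ(70) = -1, μ(71) = -1, μ(72) = 0, μ(73) = -1, μ(74) = 1, μ(75) = 0, μ(76) = 0, μ(77) = 1, μ(78) = -1, μ(79) = -1, μ(80) = 0, μ(81) = 0, μ(82) = 1, μ(83) = -1, μ(84) = 0, μ(85) = 1, μ(86) = 1, μ(87) = 1, μ(88) = 0, μ(89) = -1, μ(90) = 0, μ(91) = 1, μ(92) = 0, μ(93) = 1, μ(94) = 1, μ(95) = 1, μ(96) = 0, μ(97) = -1, μ(98) = 0, μ(99) = 0, μ(100) = 0, μ(101) = -1, μ(102) = -1, μ(103) = -1, μ(104) = 0, μ(105) = -1, μ(106) = 1, μ(107) = -1, μ(108) = 0, μ(109) = -1, μ(110) = -1, μ(111) = 1, μ(112) = 0, μ(113) = -1, μ(114) = -1, μ(115) = 1, μ(116) = 0, μ(117) = 0, μ(118) = 1, μ(119) = 1, μ(120) = 0, μ(121) = 0, μ(122) = 1, μ(123) = 1, μ(124) = 0, μ(125) = 0, μ(126) = 0, μ(127) = -1, μ(128) = 0, μ(129) = 1, μ(130) = -1, μ(131) = -1, μ(132) = 0, μ(133) = 1, μ(134) = 1, μ(135) = 0, μ(136) = 0, μ(137) = -1, μ(138) = -1, μ(139) = -1, μ(140) = 0, μ(141) = 1, μ(142) = 1, μ(143) = 1, μ(144) = 0, μ(145) = 1, μ(146) = 1, μ(147) = 0, μ(148) = 0, μ(149) = -1, μ(150) = 0, μ(151) = -1, μ(152) = 0, μ(153) = 0, μ(154) = -1, μ(155) = 1, μ(156) = 0, μ(157) = -1, μ(158) = 1, μ(159) = 1, μ(160) = 0. Summing all 160 values: 0. (Mertens function M(x) = Σ_{n ≤ x} μ(n); on average M(x) should be small (PNT ⟺ M(x) = o(x)).)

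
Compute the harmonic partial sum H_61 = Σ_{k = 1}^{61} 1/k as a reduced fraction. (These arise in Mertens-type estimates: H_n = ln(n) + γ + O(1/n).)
H_61 = 925372872575832277072279171/197044480683803711251893600

Direct summation: H_61 = 1 + 1/2 + ... + 1/61. The least common denominator is lcm(1, ..., 61) = 591133442051411133755680800; over this denominator the numerator is 591133442051411133755680800 + 295566721025705566877840400 + 197044480683803711251893600 + 147783360512852783438920200 + 118226688410282226751136160 + 98522240341901855625946800 + 84447634578773019107954400 + 73891680256426391719460100 + 65681493561267903750631200 + 59113344205141113375568080 + 53739403822855557614152800 + 49261120170950927812973400 + 45471803234723933365821600 + 42223817289386509553977200 + 39408896136760742250378720 + 36945840128213195859730050 + 34772555414788890220922400 + 32840746780633951875315600 + 31112286423758480723983200 + 29556672102570556687784040 + 28149211526257673035984800 + 26869701911427778807076400 + 25701454002235266685029600 + 24630560085475463906486700 + 23645337682056445350227232 + 22735901617361966682910800 + 21893831187089301250210400 + 21111908644693254776988600 + 20383911794876245991575200 + 19704448068380371125189360 + 19068820711335843024376800 + 18472920064106597929865025 + 17913134607618519204717600 + 17386277707394445110461200 + 16889526915754603821590880 + 16420373390316975937657800 + 15976579514903003615018400 + 15556143211879240361991600 + 15157267744907977788607200 + 14778336051285278343892020 + 14417888830522222774528800 + 14074605763128836517992400 + 13747289350032817064085600 + 13434850955713889403538200 + 13136298712253580750126240 + 12850727001117633342514800 + 12577307277689598590546400 + 12315280042737731953243350 + 12063947796967574158279200 + 11822668841028222675113616 + 11590851804929630073640800 + 11367950808680983341455400 + 11153461170781342146333600 + 10946915593544650625105200 + 10747880764571111522830560 + 10555954322346627388494300 + 10370762141252826907994400 + 10191955897438122995787600 + 10019210882227307351791200 + 9852224034190185562594680 + 9690712164777231700912800 = 2776118617727496831216837513, so H_61 = 2776118617727496831216837513/591133442051411133755680800; reducing by gcd(2776118617727496831216837513, 591133442051411133755680800) = 3 gives 925372872575832277072279171/197044480683803711251893600 ≈ 4.69626. (The PNT-adjacent estimate ln(61) + γ ≈ 4.68809 matches within O(1/n).)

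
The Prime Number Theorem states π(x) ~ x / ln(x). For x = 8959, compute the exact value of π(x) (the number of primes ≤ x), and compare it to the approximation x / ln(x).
π(8959) = 1113;  x/ln(x) ≈ 984.46;  relative error ≈ 11.55%.

Directly count primes up to 8959: π(8959) = 1113. The PNT approximation gives 8959/ln(8959) ≈ 8959/9.10041 ≈ 984.46. Relative error (π(x) − x/ln(x)) / π(x) ≈ 11.55%; the approximation is known to undercount slightly (Li(x) is a better estimate).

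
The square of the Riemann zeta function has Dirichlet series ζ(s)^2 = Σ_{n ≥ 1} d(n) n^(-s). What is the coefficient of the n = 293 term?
d(293) = 2

ζ(s)^2 = (Σ 1/m^s)(Σ 1/k^s). The coefficient of 1/n^s in the product is the number of ordered pairs (m, k) with mk = n, which equals d(n). For n = 293, divisors are [1, 293], so d(293) = 2.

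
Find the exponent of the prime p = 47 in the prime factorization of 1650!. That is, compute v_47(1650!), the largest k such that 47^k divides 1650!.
v_47(1650!) = 35

Legendre's formula: v_p(n!) = Σ_{k ≥ 1} ⌊n / p^k⌋. For p = 47, n = 1650, the terms are:
  ⌊1650/47^1⌋ = ⌊1650/47⌋ = 35
(the next term ⌊1650/47^2⌋ = 0, terminating the sum). Summing: v_47(1650!) = 35 = 35.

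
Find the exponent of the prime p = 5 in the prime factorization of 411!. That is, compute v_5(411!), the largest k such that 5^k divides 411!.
v_5(411!) = 101

Legendre's formula: v_p(n!) = Σ_{k ≥ 1} ⌊n / p^k⌋. For p = 5, n = 411, the terms are:
  ⌊411/5^1⌋ = ⌊411/5⌋ = 82
  ⌊411/5^2⌋ = ⌊411/25⌋ = 16
  ⌊411/5^3⌋ = ⌊411/125⌋ = 3
(the next term ⌊411/5^4⌋ = 0, terminating the sum). Summing: v_5(411!) = 82 + 16 + 3 = 101.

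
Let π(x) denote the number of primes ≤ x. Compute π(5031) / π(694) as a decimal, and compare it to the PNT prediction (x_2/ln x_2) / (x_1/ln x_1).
π(5031)/π(694) = 674/125 ≈ 5.3920;  PNT prediction ≈ 5.5645.

π(694) = 125 and π(5031) = 674, so π(5031)/π(694) ≈ 5.3920. The PNT-predicted ratio is (5031/ln(5031)) / (694/ln(694)) ≈ 5.5645. The two agree to within a few percent, as expected.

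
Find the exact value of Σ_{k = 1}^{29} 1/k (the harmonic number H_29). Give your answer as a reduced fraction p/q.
H_29 = 9227046511387/2329089562800

Direct summation: H_29 = 1 + 1/2 + ... + 1/29. The least common denominator is lcm(1, ..., 29) = 2329089562800; over this denominator the numerator is 2329089562800 + 1164544781400 + 776363187600 + 582272390700 + 465817912560 + 388181593800 + 332727080400 + 291136195350 + 258787729200 + 232908956280 + 211735414800 + 194090796900 + 179160735600 + 166363540200 + 155272637520 + 145568097675 + 137005268400 + 129393864600 + 122583661200 + 116454478140 + 110909026800 + 105867707400 + 101264763600 + 97045398450 + 93163582512 + 89580367800 + 86262576400 + 83181770100 + 80313433200 = 9227046511387, so H_29 = 9227046511387/2329089562800 (already in lowest terms) ≈ 3.96165. (The PNT-adjacent estimate ln(29) + γ ≈ 3.94451 matches within O(1/n).)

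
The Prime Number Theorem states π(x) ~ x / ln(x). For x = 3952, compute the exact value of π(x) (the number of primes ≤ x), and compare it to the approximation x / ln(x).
π(3952) = 548;  x/ln(x) ≈ 477.18;  relative error ≈ 12.92%.

Directly count primes up to 3952: π(3952) = 548. The PNT approximation gives 3952/ln(3952) ≈ 3952/8.28198 ≈ 477.18. Relative error (π(x) − x/ln(x)) / π(x) ≈ 12.92%; the approximation is known to undercount slightly (Li(x) is a better estimate).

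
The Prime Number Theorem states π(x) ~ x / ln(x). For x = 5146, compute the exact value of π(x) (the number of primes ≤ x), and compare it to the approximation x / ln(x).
π(5146) = 685;  x/ln(x) ≈ 602.15;  relative error ≈ 12.09%.

Directly count primes up to 5146: π(5146) = 685. The PNT approximation gives 5146/ln(5146) ≈ 5146/8.54597 ≈ 602.15. Relative error (π(x) − x/ln(x)) / π(x) ≈ 12.09%; the approximation is known to undercount slightly (Li(x) is a better estimate).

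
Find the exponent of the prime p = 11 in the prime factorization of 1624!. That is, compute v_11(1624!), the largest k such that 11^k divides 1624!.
v_11(1624!) = 161

Legendre's formula: v_p(n!) = Σ_{k ≥ 1} ⌊n / p^k⌋. For p = 11, n = 1624, the terms are:
  ⌊1624/11^1⌋ = ⌊1624/11⌋ = 147
  ⌊1624/11^2⌋ = ⌊1624/121⌋ = 13
  ⌊1624/11^3⌋ = ⌊1624/1331⌋ = 1
(the next term ⌊1624/11^4⌋ = 0, terminating the sum). Summing: v_11(1624!) = 147 + 13 + 1 = 161.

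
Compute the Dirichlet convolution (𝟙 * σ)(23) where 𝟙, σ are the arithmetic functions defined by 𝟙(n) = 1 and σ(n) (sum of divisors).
(𝟙 * σ)(23) = 25

Divisors of 23: [1, 23]. For each d | 23:
  d = 1: 𝟙(1) · σ(23/1) = 1 · 24 = 24
  d = 23: 𝟙(23) · σ(23/23) = 1 · 1 = 1
Summing: (𝟙 * σ)(23) = 24 + 1 = 25.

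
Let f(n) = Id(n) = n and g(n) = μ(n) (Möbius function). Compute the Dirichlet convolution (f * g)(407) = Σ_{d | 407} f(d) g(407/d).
(Id * μ)(407) = 360

Divisors of 407: [1, 11, 37, 407]. For each d | 407:
  d = 1: Id(1) · μ(407/1) = 1 · 1 = 1
  d = 11: Id(11) · μ(407/11) = 11 · -1 = -11
  d = 37: Id(37) · μ(407/37) = 37 · -1 = -37
  d = 407: Id(407) · μ(407/407) = 407 · 1 = 407
Summing: (Id * μ)(407) = 1 + -11 + -37 + 407 = 360.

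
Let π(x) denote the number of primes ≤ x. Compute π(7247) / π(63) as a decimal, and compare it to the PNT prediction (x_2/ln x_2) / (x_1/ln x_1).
π(7247)/π(63) = 927/18 ≈ 51.5000;  PNT prediction ≈ 53.6199.

π(63) = 18 and π(7247) = 927, so π(7247)/π(63) ≈ 51.5000. The PNT-predicted ratio is (7247/ln(7247)) / (63/ln(63)) ≈ 53.6199. The two agree to within a few percent, as expected.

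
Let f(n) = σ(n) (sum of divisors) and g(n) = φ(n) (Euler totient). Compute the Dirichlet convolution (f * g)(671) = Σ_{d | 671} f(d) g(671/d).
(σ * φ)(671) = 2684

Divisors of 671: [1, 11, 61, 671]. For each d | 671:
  d = 1: σ(1) · φ(671/1) = 1 · 600 = 600
  d = 11: σ(11) · φ(671/11) = 12 · 60 = 720
  d = 61: σ(61) · φ(671/61) = 62 · 10 = 620
  d = 671: σ(671) · φ(671/671) = 744 · 1 = 744
Summing: (σ * φ)(671) = 600 + 720 + 620 + 744 = 2684.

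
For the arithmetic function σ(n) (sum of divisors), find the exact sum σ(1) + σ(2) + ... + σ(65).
Σ_{n ≤ 65} σ(n) = 3487

Compute σ(n) for each 1 ≤ n ≤ 65: σ(1) = 1, σ(2) = 3, σ(3) = 4, σ(4) = 7, σ(5) = 6, σ(6) = 12, σ(7) = 8, σ(8) = 15, σ(9) = 13, σ(10) = 18, σ(11) = 12, σ(12) = 28, σ(13) = 14, σ(14) = 24, σ(15) = 24, σ(16) = 31, σ(17) = 18, σ(18) = 39, σ(19) = 20, σ(20) = 42, σ(21) = 32, σ(22) = 36, σ(23) = 24, σ(24) = 60, σ(25) = 31, σ(26) = 42, σ(27) = 40, σ(28) = 56, σ(29) = 30, σ(30) = 72, σ(31) = 32, σ(32) = 63, σ(33) = 48, σ(34) = 54, σ(35) = 48, σ(36) = 91, σ(37) = 38, σ(38) = 60, σ(39) = 56, σ(40) = 90, σ(41) = 42, σ(42) = 96, σ(43) = 44, σ(44) = 84, σ(45) = 78, σ(46) = 72, σ(47) = 48, σ(48) = 124, σ(49) = 57, σ(50) = 93, σ(51) = 72, σ(52) = 98, σ(53) = 54, σ(54) = 120, σ(55) = 72, σ(56) = 120, σ(57) = 80, σ(58) = 90, σ(59) = 60, σ(60) = 168, σ(61) = 62, σ(62) = 96, σ(63) = 104, σ(64) = 127, σ(65) = 84. Summing all 65 values: 3487. (Average order: Σ_{n ≤ x} σ(n) ~ (π²/12) x². For x = 65, (π²/12)·65² ≈ 3474.92.)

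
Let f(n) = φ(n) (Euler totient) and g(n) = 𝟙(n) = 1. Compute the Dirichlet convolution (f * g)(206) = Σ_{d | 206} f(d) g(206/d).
(φ * 𝟙)(206) = 206

Divisors of 206: [1, 2, 103, 206]. For each d | 206:
  d = 1: φ(1) · 𝟙(206/1) = 1 · 1 = 1
  d = 2: φ(2) · 𝟙(206/2) = 1 · 1 = 1
  d = 103: φ(103) · 𝟙(206/103) = 102 · 1 = 102
  d = 206: φ(206) · 𝟙(206/206) = 102 · 1 = 102
Summing: (φ * 𝟙)(206) = 1 + 1 + 102 + 102 = 206.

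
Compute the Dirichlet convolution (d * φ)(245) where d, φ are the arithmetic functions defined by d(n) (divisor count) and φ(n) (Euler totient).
(d * φ)(245) = 342

Divisors of 245: [1, 5, 7, 35, 49, 245]. For each d | 245:
  d = 1: d(1) · φ(245/1) = 1 · 168 = 168
  d = 5: d(5) · φ(245/5) = 2 · 42 = 84
  d = 7: d(7) · φ(245/7) = 2 · 24 = 48
  d = 35: d(35) · φ(245/35) = 4 · 6 = 24
  d = 49: d(49) · φ(245/49) = 3 · 4 = 12
  d = 245: d(245) · φ(245/245) = 6 · 1 = 6
Summing: (d * φ)(245) = 168 + 84 + 48 + 24 + 12 + 6 = 342.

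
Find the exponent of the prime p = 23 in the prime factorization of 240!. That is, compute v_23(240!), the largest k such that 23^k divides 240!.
v_23(240!) = 10

Legendre's formula: v_p(n!) = Σ_{k ≥ 1} ⌊n / p^k⌋. For p = 23, n = 240, the terms are:
  ⌊240/23^1⌋ = ⌊240/23⌋ = 10
(the next term ⌊240/23^2⌋ = 0, terminating the sum). Summing: v_23(240!) = 10 = 10.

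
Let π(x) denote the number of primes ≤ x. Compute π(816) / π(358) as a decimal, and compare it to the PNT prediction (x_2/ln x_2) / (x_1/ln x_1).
π(816)/π(358) = 141/71 ≈ 1.9859;  PNT prediction ≈ 1.9992.

π(358) = 71 and π(816) = 141, so π(816)/π(358) ≈ 1.9859. The PNT-predicted ratio is (816/ln(816)) / (358/ln(358)) ≈ 1.9992. The two agree to within a few percent, as expected.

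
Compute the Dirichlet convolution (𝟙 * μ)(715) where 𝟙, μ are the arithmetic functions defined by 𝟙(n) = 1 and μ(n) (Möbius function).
(𝟙 * μ)(715) = 0

Divisors of 715: [1, 5, 11, 13, 55, 65, 143, 715]. For each d | 715:
  d = 1: 𝟙(1) · μ(715/1) = 1 · -1 = -1
  d = 5: 𝟙(5) · μ(715/5) = 1 · 1 = 1
  d = 11: 𝟙(11) · μ(715/11) = 1 · 1 = 1
  d = 13: 𝟙(13) · μ(715/13) = 1 · 1 = 1
  d = 55: 𝟙(55) · μ(715/55) = 1 · -1 = -1
  d = 65: 𝟙(65) · μ(715/65) = 1 · -1 = -1
  d = 143: 𝟙(143) · μ(715/143) = 1 · -1 = -1
  d = 715: 𝟙(715) · μ(715/715) = 1 · 1 = 1
Summing: (𝟙 * μ)(715) = -1 + 1 + 1 + 1 + -1 + -1 + -1 + 1 = 0.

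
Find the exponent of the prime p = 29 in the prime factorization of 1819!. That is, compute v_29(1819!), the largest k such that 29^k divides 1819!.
v_29(1819!) = 64

Legendre's formula: v_p(n!) = Σ_{k ≥ 1} ⌊n / p^k⌋. For p = 29, n = 1819, the terms are:
  ⌊1819/29^1⌋ = ⌊1819/29⌋ = 62
  ⌊1819/29^2⌋ = ⌊1819/841⌋ = 2
(the next term ⌊1819/29^3⌋ = 0, terminating the sum). Summing: v_29(1819!) = 62 + 2 = 64.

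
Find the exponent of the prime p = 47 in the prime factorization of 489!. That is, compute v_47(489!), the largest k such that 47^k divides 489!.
v_47(489!) = 10

Legendre's formula: v_p(n!) = Σ_{k ≥ 1} ⌊n / p^k⌋. For p = 47, n = 489, the terms are:
  ⌊489/47^1⌋ = ⌊489/47⌋ = 10
(the next term ⌊489/47^2⌋ = 0, terminating the sum). Summing: v_47(489!) = 10 = 10.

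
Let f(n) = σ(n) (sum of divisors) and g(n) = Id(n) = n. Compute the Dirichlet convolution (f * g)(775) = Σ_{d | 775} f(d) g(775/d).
(σ * Id)(775) = 5418

Divisors of 775: [1, 5, 25, 31, 155, 775]. For each d | 775:
  d = 1: σ(1) · Id(775/1) = 1 · 775 = 775
  d = 5: σ(5) · Id(775/5) = 6 · 155 = 930
  d = 25: σ(25) · Id(775/25) = 31 · 31 = 961
  d = 31: σ(31) · Id(775/31) = 32 · 25 = 800
  d = 155: σ(155) · Id(775/155) = 192 · 5 = 960
  d = 775: σ(775) · Id(775/775) = 992 · 1 = 992
Summing: (σ * Id)(775) = 775 + 930 + 961 + 800 + 960 + 992 = 5418.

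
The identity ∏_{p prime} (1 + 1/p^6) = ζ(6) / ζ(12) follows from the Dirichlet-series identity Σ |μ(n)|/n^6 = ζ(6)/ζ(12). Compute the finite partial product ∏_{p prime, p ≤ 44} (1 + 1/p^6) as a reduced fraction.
∏ = 1359712698137872510059489328104656331148295030771712937358491632747920000/1336862024495300077504819810119357413472366273194284637902602168232026717

The primes p ≤ 44 are [2, 3, 5, 7, 11, 13, 17, 19, 23, 29, 31, 37, 41, 43]. For each, (1 + 1/p^6) = (p^6 + 1)/p^6. Multiplying these fractions over p ∈ [2, 3, 5, 7, 11, 13, 17, 19, 23, 29, 31, 37, 41, 43] gives 1359712698137872510059489328104656331148295030771712937358491632747920000/1336862024495300077504819810119357413472366273194284637902602168232026717. (In the limit P → ∞ this tends to ζ(6)/ζ(12).)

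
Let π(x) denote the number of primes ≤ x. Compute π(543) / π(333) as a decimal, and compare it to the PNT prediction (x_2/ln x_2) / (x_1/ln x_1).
π(543)/π(333) = 100/67 ≈ 1.4925;  PNT prediction ≈ 1.5040.

π(333) = 67 and π(543) = 100, so π(543)/π(333) ≈ 1.4925. The PNT-predicted ratio is (543/ln(543)) / (333/ln(333)) ≈ 1.5040. The two agree to within a few percent, as expected.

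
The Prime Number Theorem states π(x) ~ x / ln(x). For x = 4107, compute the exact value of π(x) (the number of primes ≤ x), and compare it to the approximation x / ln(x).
π(4107) = 565;  x/ln(x) ≈ 493.60;  relative error ≈ 12.64%.

Directly count primes up to 4107: π(4107) = 565. The PNT approximation gives 4107/ln(4107) ≈ 4107/8.32045 ≈ 493.60. Relative error (π(x) − x/ln(x)) / π(x) ≈ 12.64%; the approximation is known to undercount slightly (Li(x) is a better estimate).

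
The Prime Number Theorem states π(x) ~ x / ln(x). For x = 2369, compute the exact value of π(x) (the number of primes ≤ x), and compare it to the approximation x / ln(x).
π(2369) = 350;  x/ln(x) ≈ 304.88;  relative error ≈ 12.89%.

Directly count primes up to 2369: π(2369) = 350. The PNT approximation gives 2369/ln(2369) ≈ 2369/7.77022 ≈ 304.88. Relative error (π(x) − x/ln(x)) / π(x) ≈ 12.89%; the approximation is known to undercount slightly (Li(x) is a better estimate).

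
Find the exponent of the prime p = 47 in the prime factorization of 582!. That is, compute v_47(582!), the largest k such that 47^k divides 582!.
v_47(582!) = 12

Legendre's formula: v_p(n!) = Σ_{k ≥ 1} ⌊n / p^k⌋. For p = 47, n = 582, the terms are:
  ⌊582/47^1⌋ = ⌊582/47⌋ = 12
(the next term ⌊582/47^2⌋ = 0, terminating the sum). Summing: v_47(582!) = 12 = 12.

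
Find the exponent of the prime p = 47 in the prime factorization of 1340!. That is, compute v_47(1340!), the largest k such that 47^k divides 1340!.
v_47(1340!) = 28

Legendre's formula: v_p(n!) = Σ_{k ≥ 1} ⌊n / p^k⌋. For p = 47, n = 1340, the terms are:
  ⌊1340/47^1⌋ = ⌊1340/47⌋ = 28
(the next term ⌊1340/47^2⌋ = 0, terminating the sum). Summing: v_47(1340!) = 28 = 28.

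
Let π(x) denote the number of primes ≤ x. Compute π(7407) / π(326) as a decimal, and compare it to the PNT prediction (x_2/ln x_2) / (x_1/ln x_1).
π(7407)/π(326) = 939/66 ≈ 14.2273;  PNT prediction ≈ 14.7565.

π(326) = 66 and π(7407) = 939, so π(7407)/π(326) ≈ 14.2273. The PNT-predicted ratio is (7407/ln(7407)) / (326/ln(326)) ≈ 14.7565. The two agree to within a few percent, as expected.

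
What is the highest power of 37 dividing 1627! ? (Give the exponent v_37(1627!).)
v_37(1627!) = 44

Legendre's formula: v_p(n!) = Σ_{k ≥ 1} ⌊n / p^k⌋. For p = 37, n = 1627, the terms are:
  ⌊1627/37^1⌋ = ⌊1627/37⌋ = 43
  ⌊1627/37^2⌋ = ⌊1627/1369⌋ = 1
(the next term ⌊1627/37^3⌋ = 0, terminating the sum). Summing: v_37(1627!) = 43 + 1 = 44.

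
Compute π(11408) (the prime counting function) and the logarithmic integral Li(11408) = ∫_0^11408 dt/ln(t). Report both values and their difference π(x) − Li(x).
π(11408) = 1376;  Li(11408) ≈ 1397.90;  π(x) − Li(x) ≈ -21.90.

Direct count of primes ≤ 11408 gives π(11408) = 1376. Numerical evaluation of the logarithmic integral gives Li(11408) ≈ 1397.90. The difference π(x) − Li(x) ≈ -21.90 is typically negative for small/moderate x (Li(x) overestimates), though Littlewood's theorem shows this sign changes infinitely often.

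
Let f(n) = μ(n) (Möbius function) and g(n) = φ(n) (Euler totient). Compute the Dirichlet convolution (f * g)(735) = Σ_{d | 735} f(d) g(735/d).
(μ * φ)(735) = 108

Divisors of 735: [1, 3, 5, 7, 15, 21, 35, 49, 105, 147, 245, 735]. For each d | 735:
  d = 1: μ(1) · φ(735/1) = 1 · 336 = 336
  d = 3: μ(3) · φ(735/3) = -1 · 168 = -168
  d = 5: μ(5) · φ(735/5) = -1 · 84 = -84
  d = 7: μ(7) · φ(735/7) = -1 · 48 = -48
  d = 15: μ(15) · φ(735/15) = 1 · 42 = 42
  d = 21: μ(21) · φ(735/21) = 1 · 24 = 24
  d = 35: μ(35) · φ(735/35) = 1 · 12 = 12
  d = 49: μ(49) · φ(735/49) = 0 · 8 = 0
  d = 105: μ(105) · φ(735/105) = -1 · 6 = -6
  d = 147: μ(147) · φ(735/147) = 0 · 4 = 0
  d = 245: μ(245) · φ(735/245) = 0 · 2 = 0
  d = 735: μ(735) · φ(735/735) = 0 · 1 = 0
Summing: (μ * φ)(735) = 336 + -168 + -84 + -48 + 42 + 24 + 12 + 0 + -6 + 0 + 0 + 0 = 108.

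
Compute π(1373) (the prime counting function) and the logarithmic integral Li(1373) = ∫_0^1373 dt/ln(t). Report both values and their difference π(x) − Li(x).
π(1373) = 220;  Li(1373) ≈ 230.34;  π(x) − Li(x) ≈ -10.34.

Direct count of primes ≤ 1373 gives π(1373) = 220. Numerical evaluation of the logarithmic integral gives Li(1373) ≈ 230.34. The difference π(x) − Li(x) ≈ -10.34 is typically negative for small/moderate x (Li(x) overestimates), though Littlewood's theorem shows this sign changes infinitely often.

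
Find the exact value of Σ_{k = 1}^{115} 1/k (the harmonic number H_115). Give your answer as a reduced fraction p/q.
H_115 = 92573227274776723505600817476549419778817513966049/17379782769567790172972927968296006432665936992320

Direct summation: H_115 = 1 + 1/2 + ... + 1/115. The least common denominator is lcm(1, ..., 115) = 955888052326228459513511038256280353796626534577600; over this denominator the numerator is 955888052326228459513511038256280353796626534577600 + 477944026163114229756755519128140176898313267288800 + 318629350775409486504503679418760117932208844859200 + 238972013081557114878377759564070088449156633644400 + 191177610465245691902702207651256070759325306915520 + 159314675387704743252251839709380058966104422429600 + 136555436046604065644787291179468621970946647796800 + 119486006540778557439188879782035044224578316822200 + 106209783591803162168167893139586705977402948286400 + 95588805232622845951351103825628035379662653457760 + 86898913847838950864864639841480032163329684961600 + 79657337693852371626125919854690029483052211214800 + 73529850178940650731808541404329257984355887275200 + 68277718023302032822393645589734310985473323898400 + 63725870155081897300900735883752023586441768971840 + 59743003270389278719594439891017522112289158411100 + 56228708960366379971383002250369432576272149092800 + 53104891795901581084083946569793352988701474143200 + 50309897490854129448079528329277913357717186030400 + 47794402616311422975675551912814017689831326728880 + 45518478682201355214929097059822873990315549265600 + 43449456923919475432432319920740016081664842480800 + 41560350101140367804935262532881754512896805851200 + 39828668846926185813062959927345014741526105607400 + 38235522093049138380540441530251214151865061383104 + 36764925089470325365904270702164628992177943637600 + 35403261197267720722722631046528901992467649428800 + 34138859011651016411196822794867155492736661949200 + 32961656976766498603914173732975184613676777054400 + 31862935077540948650450367941876011793220884485920 + 30835098462136401919790678653428398509568597889600 + 29871501635194639359797219945508761056144579205550 + 28966304615946316954954879947160010721109894987200 + 28114354480183189985691501125184716288136074546400 + 27311087209320813128957458235893724394189329559360 + 26552445897950790542041973284896676494350737071600 + 25834812225033201608473271304223793345854771204800 + 25154948745427064724039764164638956678858593015200 + 24509950059646883577269513801443085994785295758400 + 23897201308155711487837775956407008844915663364440 + 23314342739664108768622220445275130580405525233600 + 22759239341100677607464548529911436995157774632800 + 22229954705261126965430489261773961716200617083200 + 21724728461959737716216159960370008040832421240400 + 21241956718360632433633578627917341195480589657280 + 20780175050570183902467631266440877256448402925600 + 20338043666515499138585341239495326676523968820800 + 19914334423463092906531479963672507370763052803700 + 19507919435229152234969613025638374567278092542400 + 19117761046524569190270220765125607075932530691552 + 18742902986788793323794334083456477525424049697600 + 18382462544735162682952135351082314496088971818800 + 18035623628796763387047378080307176486728802539200 + 17701630598633860361361315523264450996233824714400 + 17379782769567790172972927968296006432665936992320 + 17069429505825508205598411397433577746368330974600 + 16769965830284709816026509443092637785905728676800 + 16480828488383249301957086866487592306838388527200 + 16201492412308956940906966750106446674519093806400 + 15931467538770474325225183970938005896610442242960 + 15670295939774237041205098987807874652403713681600 + 15417549231068200959895339326714199254784298944800 + 15172826227400451738309699019940957996771849755200 + 14935750817597319679898609972754380528072289602775 + 14705970035788130146361708280865851596871177455040 + 14483152307973158477477439973580005360554947493600 + 14266985855615350141992702063526572444725769172800 + 14057177240091594992845750562592358144068037273200 + 13853450033713455934978420844293918170965601950400 + 13655543604660406564478729117946862197094664779680 + 13463212004594767035401563919102540194318683585600 + 13276222948975395271020986642448338247175368535800 + 13094356881181211774157685455565484298583925131200 + 12917406112516600804236635652111896672927385602400 + 12745174031016379460180147176750404717288353794368 + 12577474372713532362019882082319478339429296507600 + 12414130549691278694980662834497147451904240708800 + 12254975029823441788634756900721542997392647879200 + 12099848763623145057133051117168105744261095374400 + 11948600654077855743918887978203504422457831682220 + 11801087065755906907574210348842967330822549809600 + 11657171369832054384311110222637565290202762616800 + 11516723522002752524259169135617835587911163067200 + 11379619670550338803732274264955718497578887316400 + 11245741792073275994276600450073886515254429818560 + 11114977352630563482715244630886980858100308541600 + 10987218992255499534638057910991728204558925684800 + 10862364230979868858108079980185004020416210620200 + 10740315194676724264196753238834610716816028478400 + 10620978359180316216816789313958670597740294828640 + 10504264311277235818829791629189893997765126753600 + 10390087525285091951233815633220438628224201462800 + 10278366154045467306596892884476132836522865963200 + 10169021833257749569292670619747663338261984410400 + 10061979498170825889615905665855582671543437206080 + 9957167211731546453265739981836253685381526401850 + 9854516003363179994984649878930725296872438500800 + 9753959717614576117484806512819187283639046271200 + 9655434871982105651651626649053336907036631662400 + 9558880523262284595135110382562803537966265345776 + 9464238141843846133797138992636439146501252817600 + 9371451493394396661897167041728238762712024848800 + 9280466527439111257412728526760003434918704219200 + 9191231272367581341476067675541157248044485909400 + 9103695736440271042985819411964574798063109853120 + 9017811814398381693523689040153588243364401269600 + 8933533199310546350593561105198881811183425556800 + 8850815299316930180680657761632225498116912357200 + 8769615158956224399206523286754865631161711326400 + 8689891384783895086486463984148003216332968496160 + 8611604075011067202824423768074597781951590401600 + 8534714752912754102799205698716788873184165487300 + 8459186303771933270031071135011330564571916235200 + 8384982915142354908013254721546318892952864338400 + 8312070020228073560987052506576350902579361170240 = 5091527500112719792808044961210218087834963268132695, so H_115 = 5091527500112719792808044961210218087834963268132695/955888052326228459513511038256280353796626534577600; reducing by gcd(5091527500112719792808044961210218087834963268132695, 955888052326228459513511038256280353796626534577600) = 55 gives 92573227274776723505600817476549419778817513966049/17379782769567790172972927968296006432665936992320 ≈ 5.32649. (The PNT-adjacent estimate ln(115) + γ ≈ 5.32215 matches within O(1/n).)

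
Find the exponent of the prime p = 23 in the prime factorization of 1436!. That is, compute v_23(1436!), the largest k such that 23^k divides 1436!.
v_23(1436!) = 64

Legendre's formula: v_p(n!) = Σ_{k ≥ 1} ⌊n / p^k⌋. For p = 23, n = 1436, the terms are:
  ⌊1436/23^1⌋ = ⌊1436/23⌋ = 62
  ⌊1436/23^2⌋ = ⌊1436/529⌋ = 2
(the next term ⌊1436/23^3⌋ = 0, terminating the sum). Summing: v_23(1436!) = 62 + 2 = 64.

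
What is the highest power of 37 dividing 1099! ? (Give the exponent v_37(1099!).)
v_37(1099!) = 29

Legendre's formula: v_p(n!) = Σ_{k ≥ 1} ⌊n / p^k⌋. For p = 37, n = 1099, the terms are:
  ⌊1099/37^1⌋ = ⌊1099/37⌋ = 29
(the next term ⌊1099/37^2⌋ = 0, terminating the sum). Summing: v_37(1099!) = 29 = 29.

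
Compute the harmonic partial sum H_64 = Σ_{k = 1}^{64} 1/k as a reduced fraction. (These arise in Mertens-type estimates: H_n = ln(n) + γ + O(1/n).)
H_64 = 623171679694215690971693339/131362987122535807501262400

Direct summation: H_64 = 1 + 1/2 + ... + 1/64. The least common denominator is lcm(1, ..., 64) = 1182266884102822267511361600; over this denominator the numerator is 1182266884102822267511361600 + 591133442051411133755680800 + 394088961367607422503787200 + 295566721025705566877840400 + 236453376820564453502272320 + 197044480683803711251893600 + 168895269157546038215908800 + 147783360512852783438920200 + 131362987122535807501262400 + 118226688410282226751136160 + 107478807645711115228305600 + 98522240341901855625946800 + 90943606469447866731643200 + 84447634578773019107954400 + 78817792273521484500757440 + 73891680256426391719460100 + 69545110829577780441844800 + 65681493561267903750631200 + 62224572847516961447966400 + 59113344205141113375568080 + 56298423052515346071969600 + 53739403822855557614152800 + 51402908004470533370059200 + 49261120170950927812973400 + 47290675364112890700454464 + 45471803234723933365821600 + 43787662374178602500420800 + 42223817289386509553977200 + 40767823589752491983150400 + 39408896136760742250378720 + 38137641422671686048753600 + 36945840128213195859730050 + 35826269215237038409435200 + 34772555414788890220922400 + 33779053831509207643181760 + 32840746780633951875315600 + 31953159029806007230036800 + 31112286423758480723983200 + 30314535489815955577214400 + 29556672102570556687784040 + 28835777661044445549057600 + 28149211526257673035984800 + 27494578700065634128171200 + 26869701911427778807076400 + 26272597424507161500252480 + 25701454002235266685029600 + 25154614555379197181092800 + 24630560085475463906486700 + 24127895593935148316558400 + 23645337682056445350227232 + 23181703609859260147281600 + 22735901617361966682910800 + 22306922341562684292667200 + 21893831187089301250210400 + 21495761529142223045661120 + 21111908644693254776988600 + 20741524282505653815988800 + 20383911794876245991575200 + 20038421764454614703582400 + 19704448068380371125189360 + 19381424329554463401825600 + 19068820711335843024376800 + 18766141017505115357323200 + 18472920064106597929865025 = 5608545117247941218745240051, so H_64 = 5608545117247941218745240051/1182266884102822267511361600; reducing by gcd(5608545117247941218745240051, 1182266884102822267511361600) = 9 gives 623171679694215690971693339/131362987122535807501262400 ≈ 4.74389. (The PNT-adjacent estimate ln(64) + γ ≈ 4.73610 matches within O(1/n).)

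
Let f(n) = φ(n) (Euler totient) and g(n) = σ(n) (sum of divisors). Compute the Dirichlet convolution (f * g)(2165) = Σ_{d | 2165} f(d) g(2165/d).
(φ * σ)(2165) = 8660

Divisors of 2165: [1, 5, 433, 2165]. For each d | 2165:
  d = 1: φ(1) · σ(2165/1) = 1 · 2604 = 2604
  d = 5: φ(5) · σ(2165/5) = 4 · 434 = 1736
  d = 433: φ(433) · σ(2165/433) = 432 · 6 = 2592
  d = 2165: φ(2165) · σ(2165/2165) = 1728 · 1 = 1728
Summing: (φ * σ)(2165) = 2604 + 1736 + 2592 + 1728 = 8660.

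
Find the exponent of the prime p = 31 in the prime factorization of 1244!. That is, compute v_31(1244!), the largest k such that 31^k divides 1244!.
v_31(1244!) = 41

Legendre's formula: v_p(n!) = Σ_{k ≥ 1} ⌊n / p^k⌋. For p = 31, n = 1244, the terms are:
  ⌊1244/31^1⌋ = ⌊1244/31⌋ = 40
  ⌊1244/31^2⌋ = ⌊1244/961⌋ = 1
(the next term ⌊1244/31^3⌋ = 0, terminating the sum). Summing: v_31(1244!) = 40 + 1 = 41.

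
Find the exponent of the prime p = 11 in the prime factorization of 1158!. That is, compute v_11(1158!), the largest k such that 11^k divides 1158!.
v_11(1158!) = 114

Legendre's formula: v_p(n!) = Σ_{k ≥ 1} ⌊n / p^k⌋. For p = 11, n = 1158, the terms are:
  ⌊1158/11^1⌋ = ⌊1158/11⌋ = 105
  ⌊1158/11^2⌋ = ⌊1158/121⌋ = 9
(the next term ⌊1158/11^3⌋ = 0, terminating the sum). Summing: v_11(1158!) = 105 + 9 = 114.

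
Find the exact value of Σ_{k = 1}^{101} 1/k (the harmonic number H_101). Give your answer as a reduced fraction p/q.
H_101 = 1463919079240743966268954674710929768361083/281670315928038407744716588098661706369472

Direct summation: H_101 = 1 + 1/2 + ... + 1/101. The least common denominator is lcm(1, ..., 101) = 7041757898200960193617914702466542659236800; over this denominator the numerator is 7041757898200960193617914702466542659236800 + 3520878949100480096808957351233271329618400 + 2347252632733653397872638234155514219745600 + 1760439474550240048404478675616635664809200 + 1408351579640192038723582940493308531847360 + 1173626316366826698936319117077757109872800 + 1005965414028708599088273528923791808462400 + 880219737275120024202239337808317832404600 + 782417544244551132624212744718504739915200 + 704175789820096019361791470246654265923680 + 640159808927360017601628609315140241748800 + 586813158183413349468159558538878554936400 + 541673684476996937970608823266657127633600 + 502982707014354299544136764461895904231200 + 469450526546730679574527646831102843949120 + 440109868637560012101119668904158916202300 + 414221052835350599624583217792149568190400 + 391208772122275566312106372359252369957600 + 370618836747418957558837615919291718907200 + 352087894910048009680895735123327132961840 + 335321804676236199696091176307930602820800 + 320079904463680008800814304657570120874400 + 306163386878302617113822378368110550401600 + 293406579091706674734079779269439277468200 + 281670315928038407744716588098661706369472 + 270836842238498468985304411633328563816800 + 260805848081517044208070914906168246638400 + 251491353507177149772068382230947952115600 + 242819237868998627366134989740225608939200 + 234725263273365339787263823415551421974560 + 227153480587127748181223054918275569652800 + 220054934318780006050559834452079458101150 + 213386602975786672533876203105046747249600 + 207110526417675299812291608896074784095200 + 201193082805741719817654705784758361692480 + 195604386061137783156053186179626184978800 + 190317781032458383611294991958555207006400 + 185309418373709478779418807959645859453600 + 180557894825665645990202941088885709211200 + 176043947455024004840447867561663566480920 + 171750192639047809600436943962598601444800 + 167660902338118099848045588153965301410400 + 163761811586068841712044527964338201377600 + 160039952231840004400407152328785060437200 + 156483508848910226524842548943700947983040 + 153081693439151308556911189184055275200800 + 149824636131935323268466270265245588494400 + 146703289545853337367039889634719638734100 + 143709344861244085584039075560541686923200 + 140835157964019203872358294049330853184736 + 138073684278450199874861072597383189396800 + 135418421119249234492652205816664281908400 + 132863356569829437615432352876727219985600 + 130402924040758522104035457453084123319200 + 128031961785472003520325721863028048349760 + 125745676753588574886034191115473976057800 + 123539612249139652519612538639763906302400 + 121409618934499313683067494870112804469600 + 119351828783067121925727367838415977275200 + 117362631636682669893631911707775710987280 + 115438654068868199895375650860107256708800 + 113576740293563874090611527459137784826400 + 111773934892078733232030392102643534273600 + 110027467159390003025279917226039729050575 + 108334736895399387594121764653331425526720 + 106693301487893336266938101552523373624800 + 105100864152253137218177831380097651630400 + 103555263208837649906145804448037392047600 + 102054462292767539037940792789370183467200 + 100596541402870859908827352892379180846240 + 99179688707055777374900207076993558580800 + 97802193030568891578026593089813092489400 + 96462436961656988953670064417349899441600 + 95158890516229191805647495979277603503200 + 93890105309346135914905529366220568789824 + 92654709186854739389709403979822929726800 + 91451401275337145371661229902162891678400 + 90278947412832822995101470544442854605600 + 89136175926594432830606515221095476699200 + 88021973727512002420223933780831783240460 + 86935282693839014736023638302056082212800 + 85875096319523904800218471981299300722400 + 84840456604830845706239936174295694689600 + 83830451169059049924022794076982650705200 + 82844210567070119924916643558429913638080 + 81880905793034420856022263982169100688800 + 80939745956332875788711663246741869646400 + 80019976115920002200203576164392530218600 + 79120875260684945995706906769286996171200 + 78241754424455113262421274471850473991520 + 77381954925285276852944117609522446804800 + 76540846719575654278455594592027637600400 + 75717826862375916060407684972758523217600 + 74912318065967661634233135132622794247200 + 74123767349483791511767523183858343781440 + 73351644772926668683519944817359819367050 + 72595442249494434985751697963572604734400 + 71854672430622042792019537780270843461600 + 71128867658595557511292067701682249083200 + 70417578982009601936179147024665426592368 + 69720375229712477164533808935312303556800 = 36597976981018599156723866867773244209027075, so H_101 = 36597976981018599156723866867773244209027075/7041757898200960193617914702466542659236800; reducing by gcd(36597976981018599156723866867773244209027075, 7041757898200960193617914702466542659236800) = 25 gives 1463919079240743966268954674710929768361083/281670315928038407744716588098661706369472 ≈ 5.19728. (The PNT-adjacent estimate ln(101) + γ ≈ 5.19234 matches within O(1/n).)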